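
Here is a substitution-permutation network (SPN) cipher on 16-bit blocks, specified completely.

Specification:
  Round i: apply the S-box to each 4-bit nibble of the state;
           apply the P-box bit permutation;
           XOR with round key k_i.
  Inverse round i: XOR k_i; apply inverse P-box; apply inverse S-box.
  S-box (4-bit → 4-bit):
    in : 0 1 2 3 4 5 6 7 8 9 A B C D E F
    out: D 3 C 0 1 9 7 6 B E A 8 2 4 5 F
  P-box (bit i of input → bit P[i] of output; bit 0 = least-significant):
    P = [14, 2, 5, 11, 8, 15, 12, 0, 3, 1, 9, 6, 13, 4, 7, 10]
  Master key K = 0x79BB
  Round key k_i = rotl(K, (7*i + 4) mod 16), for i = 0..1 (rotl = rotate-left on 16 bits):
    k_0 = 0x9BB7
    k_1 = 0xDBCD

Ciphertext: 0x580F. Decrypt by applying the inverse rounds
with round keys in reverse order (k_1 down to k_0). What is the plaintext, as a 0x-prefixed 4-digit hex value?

s_0 = ciphertext = 0x580F
s_1 = InvRound(s_0, k_1) = 0xD913
s_2 = InvRound(s_1, k_0) = 0xDD36

0xDD36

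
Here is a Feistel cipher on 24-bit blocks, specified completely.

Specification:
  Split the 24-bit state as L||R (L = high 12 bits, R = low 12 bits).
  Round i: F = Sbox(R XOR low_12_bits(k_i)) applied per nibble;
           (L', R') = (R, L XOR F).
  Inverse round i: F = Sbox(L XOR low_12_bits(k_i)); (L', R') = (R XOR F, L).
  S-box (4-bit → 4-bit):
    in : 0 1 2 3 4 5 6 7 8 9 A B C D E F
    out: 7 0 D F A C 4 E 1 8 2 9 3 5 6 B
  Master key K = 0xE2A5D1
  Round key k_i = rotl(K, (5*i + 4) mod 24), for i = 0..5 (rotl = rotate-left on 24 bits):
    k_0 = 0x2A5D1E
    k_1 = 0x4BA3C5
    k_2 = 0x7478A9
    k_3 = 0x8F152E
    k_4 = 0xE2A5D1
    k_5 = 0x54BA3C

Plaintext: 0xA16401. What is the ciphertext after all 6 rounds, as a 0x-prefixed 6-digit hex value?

s_0 = plaintext = 0xA16401
s_1 = Round(s_0, k_0) = 0x40121D
s_2 = Round(s_1, k_1) = 0x21D450
s_3 = Round(s_2, k_2) = 0x4501A5
s_4 = Round(s_3, k_3) = 0x1A5E49
s_5 = Round(s_4, k_4) = 0xE49824
s_6 = Round(s_5, k_5) = 0x824348

0x824348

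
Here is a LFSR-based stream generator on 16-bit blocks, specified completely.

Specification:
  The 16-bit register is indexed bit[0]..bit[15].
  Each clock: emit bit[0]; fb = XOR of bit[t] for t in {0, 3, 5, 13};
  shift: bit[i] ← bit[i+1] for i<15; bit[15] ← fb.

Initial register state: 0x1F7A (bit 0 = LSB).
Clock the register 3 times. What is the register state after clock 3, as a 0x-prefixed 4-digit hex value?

0xC3EF

reg_0 = 0x1F7A
clock 1: out=0, reg = 0x0FBD
clock 2: out=1, reg = 0x87DE
clock 3: out=0, reg = 0xC3EF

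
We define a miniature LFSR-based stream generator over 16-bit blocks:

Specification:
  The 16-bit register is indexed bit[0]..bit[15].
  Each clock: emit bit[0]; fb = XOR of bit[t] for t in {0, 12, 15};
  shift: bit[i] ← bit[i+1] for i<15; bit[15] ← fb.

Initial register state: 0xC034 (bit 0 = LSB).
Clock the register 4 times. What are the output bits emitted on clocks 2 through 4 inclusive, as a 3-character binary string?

010

reg_0 = 0xC034
clock 1: out=0, reg = 0xE01A
clock 2: out=0, reg = 0xF00D
clock 3: out=1, reg = 0xF806
clock 4: out=0, reg = 0x7C03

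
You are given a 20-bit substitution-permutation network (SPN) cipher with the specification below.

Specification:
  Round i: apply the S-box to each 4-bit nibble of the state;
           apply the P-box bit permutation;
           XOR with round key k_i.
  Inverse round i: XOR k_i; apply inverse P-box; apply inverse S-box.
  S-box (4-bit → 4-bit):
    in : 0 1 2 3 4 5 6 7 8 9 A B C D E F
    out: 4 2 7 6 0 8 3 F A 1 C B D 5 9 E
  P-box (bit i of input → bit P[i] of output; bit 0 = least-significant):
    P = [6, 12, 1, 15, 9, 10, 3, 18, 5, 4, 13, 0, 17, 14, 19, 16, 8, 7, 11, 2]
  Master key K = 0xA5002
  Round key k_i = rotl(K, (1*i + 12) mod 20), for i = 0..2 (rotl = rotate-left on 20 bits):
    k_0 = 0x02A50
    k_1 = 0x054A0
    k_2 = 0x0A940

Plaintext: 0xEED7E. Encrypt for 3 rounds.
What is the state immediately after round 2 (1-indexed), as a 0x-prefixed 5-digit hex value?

0x1B94E

s_0 = plaintext = 0xEED7E
s_1 = Round(s_0, k_0) = 0x78D3C
s_2 = Round(s_1, k_1) = 0x1B94E
s_3 = Round(s_2, k_2) = 0x369A0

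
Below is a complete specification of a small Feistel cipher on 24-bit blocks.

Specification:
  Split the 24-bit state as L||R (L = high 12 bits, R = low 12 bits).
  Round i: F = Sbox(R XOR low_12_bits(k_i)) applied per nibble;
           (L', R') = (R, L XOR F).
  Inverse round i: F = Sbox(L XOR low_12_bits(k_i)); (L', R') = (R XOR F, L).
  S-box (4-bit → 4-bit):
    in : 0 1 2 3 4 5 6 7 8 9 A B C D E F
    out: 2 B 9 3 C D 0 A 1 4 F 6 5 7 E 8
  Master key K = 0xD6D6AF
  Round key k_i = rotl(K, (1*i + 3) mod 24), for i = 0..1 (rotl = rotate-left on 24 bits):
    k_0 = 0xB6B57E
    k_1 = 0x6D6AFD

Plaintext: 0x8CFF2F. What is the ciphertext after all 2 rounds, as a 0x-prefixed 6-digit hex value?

0x7148CB

s_0 = plaintext = 0x8CFF2F
s_1 = Round(s_0, k_0) = 0xF2F714
s_2 = Round(s_1, k_1) = 0x7148CB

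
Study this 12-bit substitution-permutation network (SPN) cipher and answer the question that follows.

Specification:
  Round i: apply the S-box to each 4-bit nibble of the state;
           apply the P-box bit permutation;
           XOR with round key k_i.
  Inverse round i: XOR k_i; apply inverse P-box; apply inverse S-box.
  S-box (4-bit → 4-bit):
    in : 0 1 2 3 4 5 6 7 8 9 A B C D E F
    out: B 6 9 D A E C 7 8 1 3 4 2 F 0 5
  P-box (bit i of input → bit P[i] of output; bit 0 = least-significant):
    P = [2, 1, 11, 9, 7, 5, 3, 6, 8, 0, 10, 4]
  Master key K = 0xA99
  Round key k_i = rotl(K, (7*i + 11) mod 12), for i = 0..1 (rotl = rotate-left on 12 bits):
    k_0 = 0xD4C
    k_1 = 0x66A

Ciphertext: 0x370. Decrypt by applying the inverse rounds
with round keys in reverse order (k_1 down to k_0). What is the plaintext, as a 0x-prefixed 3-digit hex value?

s_0 = ciphertext = 0x370
s_1 = InvRound(s_0, k_1) = 0x3BC
s_2 = InvRound(s_1, k_0) = 0x606

0x606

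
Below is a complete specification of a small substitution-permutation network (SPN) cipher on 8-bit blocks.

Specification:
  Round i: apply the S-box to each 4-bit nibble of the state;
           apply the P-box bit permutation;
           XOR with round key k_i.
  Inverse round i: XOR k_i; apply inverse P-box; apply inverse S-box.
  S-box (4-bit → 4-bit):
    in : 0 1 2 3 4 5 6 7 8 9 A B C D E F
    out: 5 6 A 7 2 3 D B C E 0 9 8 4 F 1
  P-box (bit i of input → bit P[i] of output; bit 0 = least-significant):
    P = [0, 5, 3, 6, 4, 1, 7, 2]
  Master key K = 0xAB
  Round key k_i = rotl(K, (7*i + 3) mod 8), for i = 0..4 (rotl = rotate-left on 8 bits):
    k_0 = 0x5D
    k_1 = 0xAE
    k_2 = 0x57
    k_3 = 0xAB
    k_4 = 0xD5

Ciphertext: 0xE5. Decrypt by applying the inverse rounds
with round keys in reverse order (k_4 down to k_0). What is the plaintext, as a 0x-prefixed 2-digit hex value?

s_0 = ciphertext = 0xE5
s_1 = InvRound(s_0, k_4) = 0xF4
s_2 = InvRound(s_1, k_3) = 0x76
s_3 = InvRound(s_2, k_2) = 0xA5
s_4 = InvRound(s_3, k_1) = 0x40
s_5 = InvRound(s_4, k_0) = 0xB0

0xB0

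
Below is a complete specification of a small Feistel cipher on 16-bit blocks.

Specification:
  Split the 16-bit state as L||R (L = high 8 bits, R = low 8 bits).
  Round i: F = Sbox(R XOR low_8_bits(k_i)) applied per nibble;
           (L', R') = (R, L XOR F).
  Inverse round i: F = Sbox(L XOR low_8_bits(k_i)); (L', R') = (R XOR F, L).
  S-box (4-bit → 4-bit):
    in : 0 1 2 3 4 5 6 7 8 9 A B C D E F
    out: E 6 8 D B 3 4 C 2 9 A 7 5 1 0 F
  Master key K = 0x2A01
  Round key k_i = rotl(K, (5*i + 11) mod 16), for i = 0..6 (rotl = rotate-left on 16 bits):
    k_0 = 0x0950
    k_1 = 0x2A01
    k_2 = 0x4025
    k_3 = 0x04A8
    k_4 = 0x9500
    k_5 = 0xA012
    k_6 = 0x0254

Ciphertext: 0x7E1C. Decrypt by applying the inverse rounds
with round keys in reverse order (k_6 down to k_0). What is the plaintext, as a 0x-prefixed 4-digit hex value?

0xE66C

s_0 = ciphertext = 0x7E1C
s_1 = InvRound(s_0, k_6) = 0x967E
s_2 = InvRound(s_1, k_5) = 0x5596
s_3 = InvRound(s_2, k_4) = 0xA555
s_4 = InvRound(s_3, k_3) = 0xB4A5
s_5 = InvRound(s_4, k_2) = 0x33B4
s_6 = InvRound(s_5, k_1) = 0x6C33
s_7 = InvRound(s_6, k_0) = 0xE66C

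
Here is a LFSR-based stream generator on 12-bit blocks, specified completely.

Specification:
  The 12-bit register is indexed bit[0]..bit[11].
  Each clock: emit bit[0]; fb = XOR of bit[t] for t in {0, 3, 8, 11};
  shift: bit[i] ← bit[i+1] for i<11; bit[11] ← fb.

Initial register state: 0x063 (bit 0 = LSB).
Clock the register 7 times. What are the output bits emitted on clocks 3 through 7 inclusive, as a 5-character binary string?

00011

reg_0 = 0x063
clock 1: out=1, reg = 0x831
clock 2: out=1, reg = 0x418
clock 3: out=0, reg = 0xA0C
clock 4: out=0, reg = 0x506
clock 5: out=0, reg = 0xA83
clock 6: out=1, reg = 0x541
clock 7: out=1, reg = 0x2A0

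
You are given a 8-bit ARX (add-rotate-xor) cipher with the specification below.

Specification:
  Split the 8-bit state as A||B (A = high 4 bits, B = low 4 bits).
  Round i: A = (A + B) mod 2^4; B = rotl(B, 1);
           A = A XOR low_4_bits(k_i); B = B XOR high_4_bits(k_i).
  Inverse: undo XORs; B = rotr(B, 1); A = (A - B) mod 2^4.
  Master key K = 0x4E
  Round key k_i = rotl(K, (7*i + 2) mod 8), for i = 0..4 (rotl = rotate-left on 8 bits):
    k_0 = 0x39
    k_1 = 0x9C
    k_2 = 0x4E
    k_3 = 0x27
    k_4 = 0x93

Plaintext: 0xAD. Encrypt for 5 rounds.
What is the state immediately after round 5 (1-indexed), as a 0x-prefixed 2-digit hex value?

s_0 = plaintext = 0xAD
s_1 = Round(s_0, k_0) = 0xE8
s_2 = Round(s_1, k_1) = 0xA8
s_3 = Round(s_2, k_2) = 0xC5
s_4 = Round(s_3, k_3) = 0x68
s_5 = Round(s_4, k_4) = 0xD8

0xD8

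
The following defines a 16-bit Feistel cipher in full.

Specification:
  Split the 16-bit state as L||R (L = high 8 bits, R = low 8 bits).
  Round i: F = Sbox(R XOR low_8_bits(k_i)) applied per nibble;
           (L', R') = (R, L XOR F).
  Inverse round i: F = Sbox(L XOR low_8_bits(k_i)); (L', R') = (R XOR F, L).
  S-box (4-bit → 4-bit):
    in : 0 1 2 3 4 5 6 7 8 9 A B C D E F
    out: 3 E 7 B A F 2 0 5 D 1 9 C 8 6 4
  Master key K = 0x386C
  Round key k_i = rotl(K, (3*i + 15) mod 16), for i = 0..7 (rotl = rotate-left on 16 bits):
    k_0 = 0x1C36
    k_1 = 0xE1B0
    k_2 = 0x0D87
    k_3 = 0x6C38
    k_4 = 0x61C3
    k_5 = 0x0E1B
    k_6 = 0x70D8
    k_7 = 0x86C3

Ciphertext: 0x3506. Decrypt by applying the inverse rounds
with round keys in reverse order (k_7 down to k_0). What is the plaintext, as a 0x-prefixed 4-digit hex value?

s_0 = ciphertext = 0x3506
s_1 = InvRound(s_0, k_7) = 0x4435
s_2 = InvRound(s_1, k_6) = 0xE944
s_3 = InvRound(s_2, k_5) = 0x03E9
s_4 = InvRound(s_3, k_4) = 0x2A03
s_5 = InvRound(s_4, k_3) = 0xE42A
s_6 = InvRound(s_5, k_2) = 0x01E4
s_7 = InvRound(s_6, k_1) = 0x7A01
s_8 = InvRound(s_7, k_0) = 0xAD7A

0xAD7A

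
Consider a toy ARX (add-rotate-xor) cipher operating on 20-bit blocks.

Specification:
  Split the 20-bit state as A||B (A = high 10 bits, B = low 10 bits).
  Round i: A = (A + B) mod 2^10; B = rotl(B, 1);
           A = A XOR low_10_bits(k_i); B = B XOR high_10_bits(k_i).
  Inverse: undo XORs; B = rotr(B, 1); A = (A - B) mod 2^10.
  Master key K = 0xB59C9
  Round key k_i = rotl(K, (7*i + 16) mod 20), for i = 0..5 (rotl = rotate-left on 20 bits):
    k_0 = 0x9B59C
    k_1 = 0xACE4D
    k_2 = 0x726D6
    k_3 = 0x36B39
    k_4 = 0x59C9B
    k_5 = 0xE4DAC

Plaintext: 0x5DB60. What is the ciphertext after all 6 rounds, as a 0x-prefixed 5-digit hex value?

s_0 = plaintext = 0x5DB60
s_1 = Round(s_0, k_0) = 0x528AC
s_2 = Round(s_1, k_1) = 0xEEFEB
s_3 = Round(s_2, k_2) = 0x5C21E
s_4 = Round(s_3, k_3) = 0x2DCE7
s_5 = Round(s_4, k_4) = 0x414A9
s_6 = Round(s_5, k_5) = 0x00AC1

0x00AC1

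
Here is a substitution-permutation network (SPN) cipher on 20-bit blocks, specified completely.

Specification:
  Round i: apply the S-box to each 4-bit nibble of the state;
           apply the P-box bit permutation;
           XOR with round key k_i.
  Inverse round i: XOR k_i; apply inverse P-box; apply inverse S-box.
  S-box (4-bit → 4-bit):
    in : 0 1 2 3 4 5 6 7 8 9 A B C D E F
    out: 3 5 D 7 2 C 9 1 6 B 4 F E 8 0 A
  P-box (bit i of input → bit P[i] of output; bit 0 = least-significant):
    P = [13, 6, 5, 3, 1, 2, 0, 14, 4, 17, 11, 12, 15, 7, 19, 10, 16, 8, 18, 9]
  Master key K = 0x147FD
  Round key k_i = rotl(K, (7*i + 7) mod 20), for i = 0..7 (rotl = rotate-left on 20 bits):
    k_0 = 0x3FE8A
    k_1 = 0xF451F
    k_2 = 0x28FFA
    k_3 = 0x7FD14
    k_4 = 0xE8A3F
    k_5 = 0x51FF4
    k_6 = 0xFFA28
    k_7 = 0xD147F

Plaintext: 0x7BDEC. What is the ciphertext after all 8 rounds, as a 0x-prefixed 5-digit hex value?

0xFB0FE

s_0 = plaintext = 0x7BDEC
s_1 = Round(s_0, k_0) = 0xA6A62
s_2 = Round(s_1, k_1) = 0xBA935
s_3 = Round(s_2, k_2) = 0xD9CC5
s_4 = Round(s_3, k_3) = 0x523B9
s_5 = Round(s_4, k_4) = 0x06460
s_6 = Round(s_5, k_5) = 0x6FAB6
s_7 = Round(s_6, k_6) = 0xE94A7
s_8 = Round(s_7, k_7) = 0xFB0FE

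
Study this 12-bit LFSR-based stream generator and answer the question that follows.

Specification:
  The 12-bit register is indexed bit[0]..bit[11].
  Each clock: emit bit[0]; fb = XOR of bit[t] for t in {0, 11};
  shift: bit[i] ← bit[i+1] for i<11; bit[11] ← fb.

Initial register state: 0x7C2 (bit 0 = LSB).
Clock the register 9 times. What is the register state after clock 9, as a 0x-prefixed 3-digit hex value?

0x5F3

reg_0 = 0x7C2
clock 1: out=0, reg = 0x3E1
clock 2: out=1, reg = 0x9F0
clock 3: out=0, reg = 0xCF8
clock 4: out=0, reg = 0xE7C
clock 5: out=0, reg = 0xF3E
clock 6: out=0, reg = 0xF9F
clock 7: out=1, reg = 0x7CF
clock 8: out=1, reg = 0xBE7
clock 9: out=1, reg = 0x5F3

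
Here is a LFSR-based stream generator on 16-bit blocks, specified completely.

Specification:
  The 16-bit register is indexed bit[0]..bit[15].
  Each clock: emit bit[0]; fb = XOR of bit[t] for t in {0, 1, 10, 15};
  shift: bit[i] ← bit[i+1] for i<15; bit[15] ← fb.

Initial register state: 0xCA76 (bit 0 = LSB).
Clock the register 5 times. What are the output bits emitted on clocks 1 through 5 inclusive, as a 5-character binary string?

01101

reg_0 = 0xCA76
clock 1: out=0, reg = 0x653B
clock 2: out=1, reg = 0xB29D
clock 3: out=1, reg = 0x594E
clock 4: out=0, reg = 0xACA7
clock 5: out=1, reg = 0x5653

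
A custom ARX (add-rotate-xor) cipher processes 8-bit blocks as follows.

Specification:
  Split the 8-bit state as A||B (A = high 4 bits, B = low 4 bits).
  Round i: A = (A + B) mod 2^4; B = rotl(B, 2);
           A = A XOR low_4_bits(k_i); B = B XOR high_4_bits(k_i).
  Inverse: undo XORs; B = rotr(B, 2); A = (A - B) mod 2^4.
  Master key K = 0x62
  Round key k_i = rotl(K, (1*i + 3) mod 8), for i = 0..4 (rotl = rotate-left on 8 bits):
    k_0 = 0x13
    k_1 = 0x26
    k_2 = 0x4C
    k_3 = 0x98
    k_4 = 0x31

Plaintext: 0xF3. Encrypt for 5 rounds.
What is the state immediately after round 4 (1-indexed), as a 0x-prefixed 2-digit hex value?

0xAD

s_0 = plaintext = 0xF3
s_1 = Round(s_0, k_0) = 0x1D
s_2 = Round(s_1, k_1) = 0x85
s_3 = Round(s_2, k_2) = 0x11
s_4 = Round(s_3, k_3) = 0xAD
s_5 = Round(s_4, k_4) = 0x64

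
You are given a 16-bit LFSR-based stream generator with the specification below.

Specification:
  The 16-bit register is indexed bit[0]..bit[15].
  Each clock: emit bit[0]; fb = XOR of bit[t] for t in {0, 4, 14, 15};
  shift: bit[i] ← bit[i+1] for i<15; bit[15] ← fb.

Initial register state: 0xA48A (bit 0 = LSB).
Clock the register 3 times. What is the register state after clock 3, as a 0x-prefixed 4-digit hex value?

0x7491

reg_0 = 0xA48A
clock 1: out=0, reg = 0xD245
clock 2: out=1, reg = 0xE922
clock 3: out=0, reg = 0x7491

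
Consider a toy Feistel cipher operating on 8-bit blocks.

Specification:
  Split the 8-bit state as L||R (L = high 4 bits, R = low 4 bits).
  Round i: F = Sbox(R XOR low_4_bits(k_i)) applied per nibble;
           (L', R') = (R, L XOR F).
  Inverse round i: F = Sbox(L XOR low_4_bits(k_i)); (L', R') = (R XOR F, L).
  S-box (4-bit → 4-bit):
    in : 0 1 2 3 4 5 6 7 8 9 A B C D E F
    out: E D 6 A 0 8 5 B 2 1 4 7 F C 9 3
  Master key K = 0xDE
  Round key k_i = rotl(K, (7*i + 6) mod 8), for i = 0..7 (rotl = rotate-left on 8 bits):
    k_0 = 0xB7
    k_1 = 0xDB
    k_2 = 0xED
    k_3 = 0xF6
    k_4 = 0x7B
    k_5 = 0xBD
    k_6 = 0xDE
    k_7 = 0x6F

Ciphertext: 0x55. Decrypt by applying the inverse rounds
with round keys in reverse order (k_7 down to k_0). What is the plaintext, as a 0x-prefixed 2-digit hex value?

0x04

s_0 = ciphertext = 0x55
s_1 = InvRound(s_0, k_7) = 0x15
s_2 = InvRound(s_1, k_6) = 0x61
s_3 = InvRound(s_2, k_5) = 0x66
s_4 = InvRound(s_3, k_4) = 0xA6
s_5 = InvRound(s_4, k_3) = 0x9A
s_6 = InvRound(s_5, k_2) = 0xA9
s_7 = InvRound(s_6, k_1) = 0x4A
s_8 = InvRound(s_7, k_0) = 0x04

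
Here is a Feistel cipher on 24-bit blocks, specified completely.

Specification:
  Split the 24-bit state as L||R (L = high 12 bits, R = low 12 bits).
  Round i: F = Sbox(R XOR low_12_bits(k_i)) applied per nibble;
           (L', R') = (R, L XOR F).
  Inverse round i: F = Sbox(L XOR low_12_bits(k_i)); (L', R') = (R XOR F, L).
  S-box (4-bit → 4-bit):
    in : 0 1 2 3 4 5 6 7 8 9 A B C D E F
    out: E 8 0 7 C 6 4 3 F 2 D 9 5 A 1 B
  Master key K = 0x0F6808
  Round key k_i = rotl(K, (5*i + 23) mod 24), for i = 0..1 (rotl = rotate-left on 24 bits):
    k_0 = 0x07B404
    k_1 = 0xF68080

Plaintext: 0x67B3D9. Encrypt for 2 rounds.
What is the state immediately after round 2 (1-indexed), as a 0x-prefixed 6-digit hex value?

s_0 = plaintext = 0x67B3D9
s_1 = Round(s_0, k_0) = 0x3D95D1
s_2 = Round(s_1, k_1) = 0x5D15B1

0x5D15B1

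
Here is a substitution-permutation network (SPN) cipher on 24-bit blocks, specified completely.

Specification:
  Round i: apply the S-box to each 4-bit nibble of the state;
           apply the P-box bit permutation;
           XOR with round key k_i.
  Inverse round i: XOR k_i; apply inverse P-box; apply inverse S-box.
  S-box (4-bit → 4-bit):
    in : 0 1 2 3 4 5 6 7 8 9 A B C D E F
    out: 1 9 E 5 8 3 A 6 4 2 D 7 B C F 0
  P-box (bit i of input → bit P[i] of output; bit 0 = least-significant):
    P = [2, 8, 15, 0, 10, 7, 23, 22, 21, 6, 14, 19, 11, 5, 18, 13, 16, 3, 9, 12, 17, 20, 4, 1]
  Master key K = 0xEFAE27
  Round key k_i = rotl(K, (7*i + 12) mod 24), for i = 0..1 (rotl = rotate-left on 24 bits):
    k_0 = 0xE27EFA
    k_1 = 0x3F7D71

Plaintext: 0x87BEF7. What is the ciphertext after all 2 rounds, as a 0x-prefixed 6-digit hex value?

0x88E61A

s_0 = plaintext = 0x87BEF7
s_1 = Round(s_0, k_0) = 0xCEB582
s_2 = Round(s_1, k_1) = 0x88E61A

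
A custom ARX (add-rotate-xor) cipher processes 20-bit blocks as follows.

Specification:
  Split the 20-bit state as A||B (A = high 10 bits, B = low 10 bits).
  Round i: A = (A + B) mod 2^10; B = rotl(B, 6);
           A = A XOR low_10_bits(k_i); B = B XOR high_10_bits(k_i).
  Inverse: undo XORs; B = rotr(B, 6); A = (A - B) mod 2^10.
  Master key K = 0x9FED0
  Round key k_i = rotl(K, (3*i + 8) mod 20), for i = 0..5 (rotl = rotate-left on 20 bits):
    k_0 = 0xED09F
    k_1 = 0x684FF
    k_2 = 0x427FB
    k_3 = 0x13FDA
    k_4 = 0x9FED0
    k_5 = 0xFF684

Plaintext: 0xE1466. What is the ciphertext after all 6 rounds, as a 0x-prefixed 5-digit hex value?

s_0 = plaintext = 0xE1466
s_1 = Round(s_0, k_0) = 0xDD232
s_2 = Round(s_1, k_1) = 0x56502
s_3 = Round(s_2, k_2) = 0x68199
s_4 = Round(s_3, k_3) = 0x38E16
s_5 = Round(s_4, k_4) = 0x0A7DE
s_6 = Round(s_5, k_5) = 0xA0C40

0xA0C40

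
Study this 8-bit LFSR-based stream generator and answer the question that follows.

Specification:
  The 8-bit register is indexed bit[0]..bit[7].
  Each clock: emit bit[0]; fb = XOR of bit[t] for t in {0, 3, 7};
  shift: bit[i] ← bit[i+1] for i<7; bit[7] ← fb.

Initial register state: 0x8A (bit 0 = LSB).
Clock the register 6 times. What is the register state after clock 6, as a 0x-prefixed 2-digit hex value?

reg_0 = 0x8A
clock 1: out=0, reg = 0x45
clock 2: out=1, reg = 0xA2
clock 3: out=0, reg = 0xD1
clock 4: out=1, reg = 0x68
clock 5: out=0, reg = 0xB4
clock 6: out=0, reg = 0xDA

0xDA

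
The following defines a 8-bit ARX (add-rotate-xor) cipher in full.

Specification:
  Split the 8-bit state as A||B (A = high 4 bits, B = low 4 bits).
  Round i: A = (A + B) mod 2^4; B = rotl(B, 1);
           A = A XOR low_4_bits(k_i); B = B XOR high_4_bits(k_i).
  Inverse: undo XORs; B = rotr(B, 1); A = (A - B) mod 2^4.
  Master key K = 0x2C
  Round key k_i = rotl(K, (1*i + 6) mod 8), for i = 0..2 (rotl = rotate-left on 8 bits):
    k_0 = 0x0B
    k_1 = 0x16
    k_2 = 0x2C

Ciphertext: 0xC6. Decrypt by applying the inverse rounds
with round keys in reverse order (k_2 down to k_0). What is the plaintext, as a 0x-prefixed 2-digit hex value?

s_0 = ciphertext = 0xC6
s_1 = InvRound(s_0, k_2) = 0xE2
s_2 = InvRound(s_1, k_1) = 0xF9
s_3 = InvRound(s_2, k_0) = 0x8C

0x8C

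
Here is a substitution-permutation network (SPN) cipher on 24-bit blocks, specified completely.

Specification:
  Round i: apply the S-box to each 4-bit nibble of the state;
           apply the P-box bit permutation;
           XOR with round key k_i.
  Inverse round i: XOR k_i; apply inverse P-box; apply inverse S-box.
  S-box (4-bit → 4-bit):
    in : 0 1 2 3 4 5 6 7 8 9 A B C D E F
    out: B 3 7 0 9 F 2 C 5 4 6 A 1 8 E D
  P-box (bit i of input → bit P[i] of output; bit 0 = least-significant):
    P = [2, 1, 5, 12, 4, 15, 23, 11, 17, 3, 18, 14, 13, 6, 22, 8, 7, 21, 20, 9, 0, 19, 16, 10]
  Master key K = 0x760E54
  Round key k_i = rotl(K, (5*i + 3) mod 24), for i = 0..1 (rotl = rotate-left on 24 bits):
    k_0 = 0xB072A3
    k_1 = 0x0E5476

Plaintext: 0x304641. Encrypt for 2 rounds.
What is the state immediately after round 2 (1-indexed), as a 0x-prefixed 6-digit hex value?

0x6B67B6

s_0 = plaintext = 0x304641
s_1 = Round(s_0, k_0) = 0x90593D
s_2 = Round(s_1, k_1) = 0x6B67B6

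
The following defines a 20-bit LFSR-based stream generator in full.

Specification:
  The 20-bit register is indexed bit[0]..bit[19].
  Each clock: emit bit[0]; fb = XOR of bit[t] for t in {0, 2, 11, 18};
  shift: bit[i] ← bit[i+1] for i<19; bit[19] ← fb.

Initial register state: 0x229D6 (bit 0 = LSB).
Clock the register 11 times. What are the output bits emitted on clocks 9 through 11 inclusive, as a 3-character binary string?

reg_0 = 0x229D6
clock 1: out=0, reg = 0x114EB
clock 2: out=1, reg = 0x88A75
clock 3: out=1, reg = 0xC453A
clock 4: out=0, reg = 0xE229D
clock 5: out=1, reg = 0xF114E
clock 6: out=0, reg = 0x788A7
clock 7: out=1, reg = 0x3C453
clock 8: out=1, reg = 0x9E229
clock 9: out=1, reg = 0xCF114
clock 10: out=0, reg = 0x6788A
clock 11: out=0, reg = 0x33C45

100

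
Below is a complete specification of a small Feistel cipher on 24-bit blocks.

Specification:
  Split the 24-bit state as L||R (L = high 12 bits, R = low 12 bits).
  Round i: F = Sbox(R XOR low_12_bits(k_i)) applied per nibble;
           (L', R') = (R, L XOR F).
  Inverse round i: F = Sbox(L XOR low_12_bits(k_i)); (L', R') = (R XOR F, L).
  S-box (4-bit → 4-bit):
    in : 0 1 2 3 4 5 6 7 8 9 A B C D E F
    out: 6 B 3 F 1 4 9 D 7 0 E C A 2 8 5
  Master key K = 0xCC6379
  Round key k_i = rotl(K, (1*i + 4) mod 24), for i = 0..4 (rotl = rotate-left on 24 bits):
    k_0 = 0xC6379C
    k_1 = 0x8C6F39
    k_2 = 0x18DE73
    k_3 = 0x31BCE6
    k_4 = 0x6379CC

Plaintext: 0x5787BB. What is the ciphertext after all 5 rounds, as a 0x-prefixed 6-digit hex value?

s_0 = plaintext = 0x5787BB
s_1 = Round(s_0, k_0) = 0x7BB345
s_2 = Round(s_1, k_1) = 0x345D61
s_3 = Round(s_2, k_2) = 0xD61CF6
s_4 = Round(s_3, k_3) = 0xCF6BD7
s_5 = Round(s_4, k_4) = 0xBD7F4A

0xBD7F4A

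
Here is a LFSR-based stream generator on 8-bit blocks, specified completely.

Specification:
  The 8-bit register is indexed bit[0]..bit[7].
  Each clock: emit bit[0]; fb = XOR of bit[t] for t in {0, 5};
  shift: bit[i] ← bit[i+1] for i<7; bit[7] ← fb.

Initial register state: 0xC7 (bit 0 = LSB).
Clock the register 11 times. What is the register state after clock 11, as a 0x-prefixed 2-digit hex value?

0xB1

reg_0 = 0xC7
clock 1: out=1, reg = 0xE3
clock 2: out=1, reg = 0x71
clock 3: out=1, reg = 0x38
clock 4: out=0, reg = 0x9C
clock 5: out=0, reg = 0x4E
clock 6: out=0, reg = 0x27
clock 7: out=1, reg = 0x13
clock 8: out=1, reg = 0x89
clock 9: out=1, reg = 0xC4
clock 10: out=0, reg = 0x62
clock 11: out=0, reg = 0xB1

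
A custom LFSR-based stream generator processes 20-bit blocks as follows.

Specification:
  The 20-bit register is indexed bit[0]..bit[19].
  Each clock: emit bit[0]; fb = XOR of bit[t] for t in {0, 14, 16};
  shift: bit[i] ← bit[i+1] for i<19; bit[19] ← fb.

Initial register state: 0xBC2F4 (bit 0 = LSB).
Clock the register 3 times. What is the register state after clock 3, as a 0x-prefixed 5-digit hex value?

reg_0 = 0xBC2F4
clock 1: out=0, reg = 0x5E17A
clock 2: out=0, reg = 0x2F0BD
clock 3: out=1, reg = 0x1785E

0x1785E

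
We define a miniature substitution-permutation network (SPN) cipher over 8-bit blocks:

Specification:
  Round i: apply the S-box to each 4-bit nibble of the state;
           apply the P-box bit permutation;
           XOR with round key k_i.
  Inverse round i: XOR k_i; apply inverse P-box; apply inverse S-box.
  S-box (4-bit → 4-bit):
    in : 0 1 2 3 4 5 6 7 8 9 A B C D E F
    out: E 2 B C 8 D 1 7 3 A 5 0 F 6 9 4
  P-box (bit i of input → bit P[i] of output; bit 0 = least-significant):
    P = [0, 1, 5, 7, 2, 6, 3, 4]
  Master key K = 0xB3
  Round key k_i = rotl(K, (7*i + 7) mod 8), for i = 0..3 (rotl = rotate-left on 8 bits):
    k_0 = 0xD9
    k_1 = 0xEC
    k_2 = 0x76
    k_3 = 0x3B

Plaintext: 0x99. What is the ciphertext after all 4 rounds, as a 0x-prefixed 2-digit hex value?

s_0 = plaintext = 0x99
s_1 = Round(s_0, k_0) = 0x0B
s_2 = Round(s_1, k_1) = 0xB4
s_3 = Round(s_2, k_2) = 0xF6
s_4 = Round(s_3, k_3) = 0x32

0x32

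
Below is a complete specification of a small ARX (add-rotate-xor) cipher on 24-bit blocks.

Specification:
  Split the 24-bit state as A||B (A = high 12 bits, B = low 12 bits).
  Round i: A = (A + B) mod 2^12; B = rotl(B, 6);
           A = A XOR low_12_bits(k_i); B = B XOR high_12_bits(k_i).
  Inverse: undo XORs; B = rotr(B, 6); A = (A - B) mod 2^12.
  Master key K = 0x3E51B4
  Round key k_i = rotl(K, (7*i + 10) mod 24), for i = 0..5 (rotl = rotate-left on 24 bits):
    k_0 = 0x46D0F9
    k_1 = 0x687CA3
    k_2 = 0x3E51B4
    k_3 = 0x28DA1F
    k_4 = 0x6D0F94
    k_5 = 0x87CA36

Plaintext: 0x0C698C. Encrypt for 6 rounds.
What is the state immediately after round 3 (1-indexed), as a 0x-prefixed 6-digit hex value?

s_0 = plaintext = 0x0C698C
s_1 = Round(s_0, k_0) = 0xAAB74B
s_2 = Round(s_1, k_1) = 0xD5545A
s_3 = Round(s_2, k_2) = 0x01B574
s_4 = Round(s_3, k_3) = 0xF90F98
s_5 = Round(s_4, k_4) = 0x0BC0EE
s_6 = Round(s_5, k_5) = 0xB9C3FF

0x01B574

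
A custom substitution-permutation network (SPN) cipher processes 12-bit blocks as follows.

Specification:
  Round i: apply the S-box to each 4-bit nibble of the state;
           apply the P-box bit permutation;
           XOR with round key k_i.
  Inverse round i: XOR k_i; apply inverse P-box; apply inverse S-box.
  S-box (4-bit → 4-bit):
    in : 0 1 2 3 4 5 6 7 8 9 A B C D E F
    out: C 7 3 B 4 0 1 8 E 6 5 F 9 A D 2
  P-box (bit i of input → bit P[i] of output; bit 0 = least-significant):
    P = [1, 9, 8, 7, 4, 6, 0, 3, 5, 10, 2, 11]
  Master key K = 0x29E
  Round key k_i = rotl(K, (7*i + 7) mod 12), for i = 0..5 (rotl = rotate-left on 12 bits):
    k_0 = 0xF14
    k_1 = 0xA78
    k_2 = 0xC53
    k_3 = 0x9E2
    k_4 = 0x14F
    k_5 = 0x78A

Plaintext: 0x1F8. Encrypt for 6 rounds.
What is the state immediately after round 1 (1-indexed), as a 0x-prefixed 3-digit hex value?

0x8F0

s_0 = plaintext = 0x1F8
s_1 = Round(s_0, k_0) = 0x8F0
s_2 = Round(s_1, k_1) = 0x7BC
s_3 = Round(s_2, k_2) = 0x488
s_4 = Round(s_3, k_3) = 0xA2F
s_5 = Round(s_4, k_4) = 0x33B
s_6 = Round(s_5, k_5) = 0x870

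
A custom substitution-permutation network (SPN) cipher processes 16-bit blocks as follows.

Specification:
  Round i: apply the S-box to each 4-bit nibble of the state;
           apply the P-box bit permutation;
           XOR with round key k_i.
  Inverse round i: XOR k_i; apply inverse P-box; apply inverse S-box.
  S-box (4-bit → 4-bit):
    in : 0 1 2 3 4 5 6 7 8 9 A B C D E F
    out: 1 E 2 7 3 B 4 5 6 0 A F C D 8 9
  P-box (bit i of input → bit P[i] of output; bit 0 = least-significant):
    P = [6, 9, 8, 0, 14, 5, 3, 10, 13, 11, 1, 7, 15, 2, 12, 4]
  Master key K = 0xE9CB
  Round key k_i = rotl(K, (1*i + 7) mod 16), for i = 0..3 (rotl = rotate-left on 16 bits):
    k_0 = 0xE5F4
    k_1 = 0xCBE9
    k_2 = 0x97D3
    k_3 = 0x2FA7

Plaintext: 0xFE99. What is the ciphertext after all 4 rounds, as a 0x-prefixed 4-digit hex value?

s_0 = plaintext = 0xFE99
s_1 = Round(s_0, k_0) = 0x6564
s_2 = Round(s_1, k_1) = 0xF121
s_3 = Round(s_2, k_2) = 0x1C60
s_4 = Round(s_3, k_3) = 0x3F79

0x3F79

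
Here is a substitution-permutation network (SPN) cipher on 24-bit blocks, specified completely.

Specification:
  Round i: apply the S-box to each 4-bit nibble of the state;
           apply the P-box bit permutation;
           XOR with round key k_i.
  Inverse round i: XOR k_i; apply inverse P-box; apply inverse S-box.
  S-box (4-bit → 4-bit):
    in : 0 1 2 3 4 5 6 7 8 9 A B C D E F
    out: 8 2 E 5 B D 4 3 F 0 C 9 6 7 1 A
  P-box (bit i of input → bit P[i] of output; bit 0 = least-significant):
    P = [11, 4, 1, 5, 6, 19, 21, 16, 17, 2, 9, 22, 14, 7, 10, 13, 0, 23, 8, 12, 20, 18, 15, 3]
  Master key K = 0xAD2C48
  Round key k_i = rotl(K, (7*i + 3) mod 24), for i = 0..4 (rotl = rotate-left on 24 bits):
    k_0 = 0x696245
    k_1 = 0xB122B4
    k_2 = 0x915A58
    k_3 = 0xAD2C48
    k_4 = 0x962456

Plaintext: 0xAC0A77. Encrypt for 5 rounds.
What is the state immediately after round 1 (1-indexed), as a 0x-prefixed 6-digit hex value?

0xA1C91D

s_0 = plaintext = 0xAC0A77
s_1 = Round(s_0, k_0) = 0xA1C91D
s_2 = Round(s_1, k_1) = 0x39AE2E
s_3 = Round(s_2, k_2) = 0xAAF658
s_4 = Round(s_3, k_3) = 0x8C97B2
s_5 = Round(s_4, k_4) = 0x01A528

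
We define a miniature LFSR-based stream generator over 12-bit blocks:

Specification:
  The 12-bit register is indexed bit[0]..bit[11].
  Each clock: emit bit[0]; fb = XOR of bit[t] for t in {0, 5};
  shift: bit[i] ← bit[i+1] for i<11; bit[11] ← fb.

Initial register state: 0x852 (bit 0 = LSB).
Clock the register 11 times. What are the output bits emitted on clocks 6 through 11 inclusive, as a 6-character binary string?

reg_0 = 0x852
clock 1: out=0, reg = 0x429
clock 2: out=1, reg = 0x214
clock 3: out=0, reg = 0x10A
clock 4: out=0, reg = 0x085
clock 5: out=1, reg = 0x842
clock 6: out=0, reg = 0x421
clock 7: out=1, reg = 0x210
clock 8: out=0, reg = 0x108
clock 9: out=0, reg = 0x084
clock 10: out=0, reg = 0x042
clock 11: out=0, reg = 0x021

010000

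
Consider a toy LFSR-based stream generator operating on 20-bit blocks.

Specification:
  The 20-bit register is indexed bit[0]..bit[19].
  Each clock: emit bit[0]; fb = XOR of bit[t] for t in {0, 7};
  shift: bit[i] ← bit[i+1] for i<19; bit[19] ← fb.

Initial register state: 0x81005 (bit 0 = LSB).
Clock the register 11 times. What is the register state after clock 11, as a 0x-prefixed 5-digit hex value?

reg_0 = 0x81005
clock 1: out=1, reg = 0xC0802
clock 2: out=0, reg = 0x60401
clock 3: out=1, reg = 0xB0200
clock 4: out=0, reg = 0x58100
clock 5: out=0, reg = 0x2C080
clock 6: out=0, reg = 0x96040
clock 7: out=0, reg = 0x4B020
clock 8: out=0, reg = 0x25810
clock 9: out=0, reg = 0x12C08
clock 10: out=0, reg = 0x09604
clock 11: out=0, reg = 0x04B02

0x04B02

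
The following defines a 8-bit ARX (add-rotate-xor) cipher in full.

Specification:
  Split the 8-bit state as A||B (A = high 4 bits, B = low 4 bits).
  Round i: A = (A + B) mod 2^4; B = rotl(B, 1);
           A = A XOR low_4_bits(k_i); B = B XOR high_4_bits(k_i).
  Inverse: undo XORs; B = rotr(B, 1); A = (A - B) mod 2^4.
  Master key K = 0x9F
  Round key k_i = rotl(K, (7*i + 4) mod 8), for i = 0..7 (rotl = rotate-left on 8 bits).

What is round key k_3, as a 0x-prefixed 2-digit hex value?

K = 0x9F
k_0 = rotl(K, (7*0+4) mod 8) = rotl(K, 4) = 0xF9
k_1 = rotl(K, (7*1+4) mod 8) = rotl(K, 3) = 0xFC
k_2 = rotl(K, (7*2+4) mod 8) = rotl(K, 2) = 0x7E
k_3 = rotl(K, (7*3+4) mod 8) = rotl(K, 1) = 0x3F

0x3F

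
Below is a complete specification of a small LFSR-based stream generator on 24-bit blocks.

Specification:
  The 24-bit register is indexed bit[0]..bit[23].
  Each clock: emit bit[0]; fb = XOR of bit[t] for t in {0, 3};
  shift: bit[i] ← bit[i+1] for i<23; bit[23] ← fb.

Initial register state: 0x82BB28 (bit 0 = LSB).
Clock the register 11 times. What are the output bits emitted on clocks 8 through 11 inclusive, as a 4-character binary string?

0110

reg_0 = 0x82BB28
clock 1: out=0, reg = 0xC15D94
clock 2: out=0, reg = 0x60AECA
clock 3: out=0, reg = 0xB05765
clock 4: out=1, reg = 0xD82BB2
clock 5: out=0, reg = 0x6C15D9
clock 6: out=1, reg = 0x360AEC
clock 7: out=0, reg = 0x9B0576
clock 8: out=0, reg = 0x4D82BB
clock 9: out=1, reg = 0x26C15D
clock 10: out=1, reg = 0x1360AE
clock 11: out=0, reg = 0x89B057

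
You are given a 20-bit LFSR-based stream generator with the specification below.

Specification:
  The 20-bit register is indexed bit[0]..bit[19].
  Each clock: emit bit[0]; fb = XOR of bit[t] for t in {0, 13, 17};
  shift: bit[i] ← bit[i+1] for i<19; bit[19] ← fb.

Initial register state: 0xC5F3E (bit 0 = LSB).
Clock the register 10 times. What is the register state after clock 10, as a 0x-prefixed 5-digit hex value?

0x82B17

reg_0 = 0xC5F3E
clock 1: out=0, reg = 0x62F9F
clock 2: out=1, reg = 0xB17CF
clock 3: out=1, reg = 0x58BE7
clock 4: out=1, reg = 0xAC5F3
clock 5: out=1, reg = 0x562F9
clock 6: out=1, reg = 0x2B17C
clock 7: out=0, reg = 0x158BE
clock 8: out=0, reg = 0x0AC5F
clock 9: out=1, reg = 0x0562F
clock 10: out=1, reg = 0x82B17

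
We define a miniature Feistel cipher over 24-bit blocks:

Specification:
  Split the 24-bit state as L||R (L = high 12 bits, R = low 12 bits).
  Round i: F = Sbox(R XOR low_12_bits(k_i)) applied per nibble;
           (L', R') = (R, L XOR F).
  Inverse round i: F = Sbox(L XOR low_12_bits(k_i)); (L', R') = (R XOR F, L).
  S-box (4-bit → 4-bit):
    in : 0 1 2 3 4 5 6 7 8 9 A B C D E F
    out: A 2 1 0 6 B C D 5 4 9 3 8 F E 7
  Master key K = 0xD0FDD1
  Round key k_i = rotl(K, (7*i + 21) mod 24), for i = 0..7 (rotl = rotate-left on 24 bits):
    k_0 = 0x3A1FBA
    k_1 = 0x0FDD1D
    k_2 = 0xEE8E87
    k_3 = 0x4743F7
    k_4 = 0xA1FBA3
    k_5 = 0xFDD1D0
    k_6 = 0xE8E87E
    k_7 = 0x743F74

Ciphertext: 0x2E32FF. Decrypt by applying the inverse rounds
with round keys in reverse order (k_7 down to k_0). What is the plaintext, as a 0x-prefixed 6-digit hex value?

0x08812E

s_0 = ciphertext = 0x2E32FF
s_1 = InvRound(s_0, k_7) = 0xDB22E3
s_2 = InvRound(s_1, k_6) = 0x96BDB2
s_3 = InvRound(s_2, k_5) = 0x88196B
s_4 = InvRound(s_3, k_4) = 0x97A881
s_5 = InvRound(s_4, k_3) = 0x1DE97A
s_6 = InvRound(s_5, k_2) = 0xECE1DE
s_7 = InvRound(s_6, k_1) = 0x12EECE
s_8 = InvRound(s_7, k_0) = 0x08812E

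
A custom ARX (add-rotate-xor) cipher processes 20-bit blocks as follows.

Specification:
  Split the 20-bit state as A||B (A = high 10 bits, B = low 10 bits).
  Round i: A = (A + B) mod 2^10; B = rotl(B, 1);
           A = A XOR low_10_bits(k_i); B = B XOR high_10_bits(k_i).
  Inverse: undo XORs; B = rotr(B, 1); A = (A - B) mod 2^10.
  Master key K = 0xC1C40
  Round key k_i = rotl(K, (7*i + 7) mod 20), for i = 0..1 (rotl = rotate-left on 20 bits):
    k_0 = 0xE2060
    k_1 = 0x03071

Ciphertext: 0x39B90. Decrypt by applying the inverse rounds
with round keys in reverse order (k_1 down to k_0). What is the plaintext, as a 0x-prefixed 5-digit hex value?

s_0 = ciphertext = 0x39B90
s_1 = InvRound(s_0, k_1) = 0xB25CE
s_2 = InvRound(s_1, k_0) = 0x61923

0x61923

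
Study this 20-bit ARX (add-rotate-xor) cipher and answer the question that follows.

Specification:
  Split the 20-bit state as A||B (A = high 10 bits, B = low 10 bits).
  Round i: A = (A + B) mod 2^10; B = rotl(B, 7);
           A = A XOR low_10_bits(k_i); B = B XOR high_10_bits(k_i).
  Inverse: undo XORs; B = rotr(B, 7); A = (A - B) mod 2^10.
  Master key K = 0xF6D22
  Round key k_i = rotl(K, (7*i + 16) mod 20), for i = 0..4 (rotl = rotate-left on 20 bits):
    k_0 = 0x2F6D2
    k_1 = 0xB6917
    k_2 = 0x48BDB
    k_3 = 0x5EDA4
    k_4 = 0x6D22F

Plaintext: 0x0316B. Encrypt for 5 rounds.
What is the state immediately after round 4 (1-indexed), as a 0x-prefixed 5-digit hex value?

0x46BD4

s_0 = plaintext = 0x0316B
s_1 = Round(s_0, k_0) = 0xE9510
s_2 = Round(s_1, k_1) = 0x68AF8
s_3 = Round(s_2, k_2) = 0xD057D
s_4 = Round(s_3, k_3) = 0x46BD4
s_5 = Round(s_4, k_4) = 0xB07CE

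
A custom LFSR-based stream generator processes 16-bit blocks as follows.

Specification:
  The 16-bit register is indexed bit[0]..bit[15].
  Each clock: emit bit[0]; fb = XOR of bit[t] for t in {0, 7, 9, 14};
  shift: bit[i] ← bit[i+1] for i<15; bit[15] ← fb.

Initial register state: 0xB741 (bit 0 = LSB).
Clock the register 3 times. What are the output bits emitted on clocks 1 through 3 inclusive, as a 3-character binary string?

100

reg_0 = 0xB741
clock 1: out=1, reg = 0x5BA0
clock 2: out=0, reg = 0xADD0
clock 3: out=0, reg = 0xD6E8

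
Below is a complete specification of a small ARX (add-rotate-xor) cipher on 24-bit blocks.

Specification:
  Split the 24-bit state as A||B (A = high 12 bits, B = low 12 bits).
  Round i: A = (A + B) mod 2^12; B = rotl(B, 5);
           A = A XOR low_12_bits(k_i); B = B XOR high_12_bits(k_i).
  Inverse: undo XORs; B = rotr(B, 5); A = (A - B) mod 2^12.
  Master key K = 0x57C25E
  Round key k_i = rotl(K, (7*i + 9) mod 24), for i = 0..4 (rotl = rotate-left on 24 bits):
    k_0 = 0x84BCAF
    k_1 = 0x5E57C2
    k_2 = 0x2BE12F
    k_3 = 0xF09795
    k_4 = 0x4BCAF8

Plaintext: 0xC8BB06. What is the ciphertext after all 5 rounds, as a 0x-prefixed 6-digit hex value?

0x4C2F8E

s_0 = plaintext = 0xC8BB06
s_1 = Round(s_0, k_0) = 0xB3E89D
s_2 = Round(s_1, k_1) = 0x419654
s_3 = Round(s_2, k_2) = 0xB42832
s_4 = Round(s_3, k_3) = 0x4E1959
s_5 = Round(s_4, k_4) = 0x4C2F8E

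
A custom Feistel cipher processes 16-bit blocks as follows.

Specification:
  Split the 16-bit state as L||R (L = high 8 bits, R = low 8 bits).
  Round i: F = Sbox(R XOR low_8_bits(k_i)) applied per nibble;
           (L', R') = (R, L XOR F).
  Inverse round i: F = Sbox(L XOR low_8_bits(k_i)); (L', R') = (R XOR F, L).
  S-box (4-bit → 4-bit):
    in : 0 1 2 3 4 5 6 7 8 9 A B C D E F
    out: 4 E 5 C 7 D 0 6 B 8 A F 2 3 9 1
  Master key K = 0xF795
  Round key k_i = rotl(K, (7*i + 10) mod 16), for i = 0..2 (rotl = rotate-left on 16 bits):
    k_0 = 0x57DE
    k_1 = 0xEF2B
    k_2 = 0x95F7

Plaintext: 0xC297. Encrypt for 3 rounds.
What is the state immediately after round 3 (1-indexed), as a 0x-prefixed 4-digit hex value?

s_0 = plaintext = 0xC297
s_1 = Round(s_0, k_0) = 0x97BA
s_2 = Round(s_1, k_1) = 0xBA19
s_3 = Round(s_2, k_2) = 0x1923

0x1923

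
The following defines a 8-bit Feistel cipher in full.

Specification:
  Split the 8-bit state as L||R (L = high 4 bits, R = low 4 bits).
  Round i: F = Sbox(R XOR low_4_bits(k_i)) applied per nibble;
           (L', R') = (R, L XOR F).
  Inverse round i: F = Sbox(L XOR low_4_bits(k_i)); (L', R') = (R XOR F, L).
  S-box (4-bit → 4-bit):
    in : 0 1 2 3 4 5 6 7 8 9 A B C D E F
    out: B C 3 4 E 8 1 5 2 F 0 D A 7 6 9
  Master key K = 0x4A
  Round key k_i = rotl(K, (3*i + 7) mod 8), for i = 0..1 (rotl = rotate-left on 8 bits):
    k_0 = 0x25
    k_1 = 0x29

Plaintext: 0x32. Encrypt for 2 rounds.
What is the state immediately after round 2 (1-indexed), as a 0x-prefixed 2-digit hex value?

0x6B

s_0 = plaintext = 0x32
s_1 = Round(s_0, k_0) = 0x26
s_2 = Round(s_1, k_1) = 0x6B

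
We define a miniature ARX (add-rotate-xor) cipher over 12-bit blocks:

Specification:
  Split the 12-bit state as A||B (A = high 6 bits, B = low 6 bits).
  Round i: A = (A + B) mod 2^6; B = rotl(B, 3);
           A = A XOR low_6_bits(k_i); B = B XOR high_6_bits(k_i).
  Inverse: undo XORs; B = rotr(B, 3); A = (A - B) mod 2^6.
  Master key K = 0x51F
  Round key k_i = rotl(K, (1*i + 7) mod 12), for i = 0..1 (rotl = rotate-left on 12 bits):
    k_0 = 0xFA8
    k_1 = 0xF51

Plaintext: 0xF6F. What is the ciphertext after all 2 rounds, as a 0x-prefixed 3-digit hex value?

0x5A5

s_0 = plaintext = 0xF6F
s_1 = Round(s_0, k_0) = 0x103
s_2 = Round(s_1, k_1) = 0x5A5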